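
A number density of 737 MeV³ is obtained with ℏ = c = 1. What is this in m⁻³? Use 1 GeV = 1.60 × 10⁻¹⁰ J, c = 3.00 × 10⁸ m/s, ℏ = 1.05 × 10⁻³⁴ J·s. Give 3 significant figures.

9.66 × 10⁴⁰ m⁻³

Number density is [L]⁻³ = [E]³/(ℏc)³.
1 GeV³ → 1/(ℏc)³ × (1 GeV in J)³ = 1.31 × 10⁴⁷ m⁻³.
Convert the energy scale: 737 MeV³ = 7.37 × 10⁻⁷ GeV³.
Result: 7.37 × 10⁻⁷ × 1.31 × 10⁴⁷ = 9.66 × 10⁴⁰ m⁻³.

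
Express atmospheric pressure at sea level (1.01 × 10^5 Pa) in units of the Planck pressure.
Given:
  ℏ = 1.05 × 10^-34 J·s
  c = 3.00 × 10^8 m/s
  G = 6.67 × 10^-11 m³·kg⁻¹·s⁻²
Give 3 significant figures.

2.16 × 10^-109

Planck pressure: p_P = c⁷/(ℏG²) = 4.68 × 10^113 Pa.
1.01 × 10^5 / 4.68 × 10^113 = 2.16 × 10^-109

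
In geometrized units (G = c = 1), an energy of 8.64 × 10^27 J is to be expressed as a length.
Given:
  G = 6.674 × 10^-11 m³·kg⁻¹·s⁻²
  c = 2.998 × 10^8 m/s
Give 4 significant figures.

7.138 × 10^-17 m

Energy → length via G/c⁴.
8.64 × 10^27 J × (G/c⁴) = 7.138 × 10^-17 m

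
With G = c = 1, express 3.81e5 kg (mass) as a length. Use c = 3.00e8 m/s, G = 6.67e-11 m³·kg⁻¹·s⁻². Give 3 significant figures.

2.82e-22 m

In G = c = 1 units mass has dimensions of length; the conversion factor is G/c².
3.81e5 kg × (G/c²) = 2.82e-22 m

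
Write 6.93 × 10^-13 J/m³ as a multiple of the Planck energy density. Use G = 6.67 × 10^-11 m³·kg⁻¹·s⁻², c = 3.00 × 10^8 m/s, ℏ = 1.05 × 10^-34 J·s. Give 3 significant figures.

1.48 × 10^-126

Planck energy density: u_P = c⁷/(ℏG²) = 4.68 × 10^113 J/m³.
6.93 × 10^-13 / 4.68 × 10^113 = 1.48 × 10^-126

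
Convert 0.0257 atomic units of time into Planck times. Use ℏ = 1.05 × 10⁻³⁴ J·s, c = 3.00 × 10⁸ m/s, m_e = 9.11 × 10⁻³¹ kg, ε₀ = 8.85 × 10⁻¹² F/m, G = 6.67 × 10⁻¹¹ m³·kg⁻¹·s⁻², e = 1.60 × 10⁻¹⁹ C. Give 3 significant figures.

1.15 × 10²⁵

atomic unit of time: τ_au = (4πε₀)²ℏ³/(m_e e⁴) = 2.40 × 10⁻¹⁷ s
Planck time: t_P = √(ℏG/c⁵) = 5.37 × 10⁻⁴⁴ s
0.0257 × 2.40 × 10⁻¹⁷ / 5.37 × 10⁻⁴⁴ = 1.15 × 10²⁵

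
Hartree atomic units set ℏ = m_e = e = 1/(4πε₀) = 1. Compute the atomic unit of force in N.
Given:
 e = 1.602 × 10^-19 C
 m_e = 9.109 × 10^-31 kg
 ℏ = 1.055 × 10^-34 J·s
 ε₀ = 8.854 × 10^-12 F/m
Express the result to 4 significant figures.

From ℏ = m_e = e = 1/(4πε₀) = 1 the force scale is F_au = E_h/a₀ = m_e²e⁶/((4πε₀)³ℏ⁴).
E_h = 4.354 × 10^-18 J
a₀ = 5.297 × 10^-11 m
E_h/a₀ = 8.220 × 10^-8 N

8.220 × 10^-8 N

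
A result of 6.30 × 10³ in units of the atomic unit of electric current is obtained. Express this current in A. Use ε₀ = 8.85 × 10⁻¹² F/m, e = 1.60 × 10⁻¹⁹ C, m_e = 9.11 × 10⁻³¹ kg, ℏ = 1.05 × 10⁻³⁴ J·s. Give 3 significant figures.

42 A

One atomic unit of electric current: I_au = e E_h/ℏ = m_e e⁵/((4πε₀)²ℏ³) = 6.67 × 10⁻³ A.
6.30 × 10³ × 6.67 × 10⁻³ A = 42 A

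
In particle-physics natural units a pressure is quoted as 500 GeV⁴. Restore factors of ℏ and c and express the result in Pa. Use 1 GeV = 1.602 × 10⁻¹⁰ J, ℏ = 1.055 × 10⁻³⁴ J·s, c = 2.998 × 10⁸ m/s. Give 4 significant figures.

Pressure is [E]/[L]³ = [E]⁴/(ℏc)³.
1 GeV⁴ → 1/(ℏc)³ × (1 GeV in J)⁴ = 2.082 × 10³⁷ Pa.
Result: 500 × 2.082 × 10³⁷ = 1.041 × 10⁴⁰ Pa.

1.041 × 10⁴⁰ Pa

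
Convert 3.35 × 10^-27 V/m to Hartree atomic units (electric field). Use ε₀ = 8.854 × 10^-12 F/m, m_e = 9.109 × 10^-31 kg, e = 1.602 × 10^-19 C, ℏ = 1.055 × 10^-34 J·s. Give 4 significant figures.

6.529 × 10^-39

atomic unit of electric field: E_au = E_h/(e a₀) = m_e²e⁵/((4πε₀)³ℏ⁴) = 5.131 × 10^11 V/m.
3.35 × 10^-27 / 5.131 × 10^11 = 6.529 × 10^-39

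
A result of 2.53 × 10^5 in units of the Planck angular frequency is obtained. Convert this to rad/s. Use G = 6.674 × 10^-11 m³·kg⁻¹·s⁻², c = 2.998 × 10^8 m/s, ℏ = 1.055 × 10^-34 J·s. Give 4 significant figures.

4.692 × 10^48 rad/s

One Planck angular frequency: ω_P = √(c⁵/(ℏG)) = 1.855 × 10^43 rad/s.
2.53 × 10^5 × 1.855 × 10^43 rad/s = 4.692 × 10^48 rad/s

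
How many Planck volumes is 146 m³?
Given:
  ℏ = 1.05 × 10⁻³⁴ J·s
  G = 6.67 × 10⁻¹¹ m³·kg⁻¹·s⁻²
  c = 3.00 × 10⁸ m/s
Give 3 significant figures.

3.49 × 10¹⁰⁶

Planck volume: V_P = (ℏG/c³)^(3/2) = 4.18 × 10⁻¹⁰⁵ m³.
146 / 4.18 × 10⁻¹⁰⁵ = 3.49 × 10¹⁰⁶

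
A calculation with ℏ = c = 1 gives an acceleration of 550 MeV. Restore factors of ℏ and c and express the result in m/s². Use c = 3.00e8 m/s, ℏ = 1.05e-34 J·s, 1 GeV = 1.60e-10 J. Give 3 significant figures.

Acceleration is [L]/[T]² = c·[E]/ℏ.
1 GeV → c/ℏ × (1 GeV in J) = 4.57e32 m/s².
Convert the energy scale: 550 MeV = 0.550 GeV.
Result: 0.550 × 4.57e32 = 2.51e32 m/s².

2.51e32 m/s²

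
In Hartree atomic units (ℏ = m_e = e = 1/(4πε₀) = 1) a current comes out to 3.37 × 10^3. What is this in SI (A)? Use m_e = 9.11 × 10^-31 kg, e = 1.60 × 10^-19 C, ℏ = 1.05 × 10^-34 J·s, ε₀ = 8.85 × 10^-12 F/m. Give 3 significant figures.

One atomic unit of electric current: I_au = e E_h/ℏ = m_e e⁵/((4πε₀)²ℏ³) = 6.67 × 10^-3 A.
3.37 × 10^3 × 6.67 × 10^-3 A = 22.5 A

22.5 A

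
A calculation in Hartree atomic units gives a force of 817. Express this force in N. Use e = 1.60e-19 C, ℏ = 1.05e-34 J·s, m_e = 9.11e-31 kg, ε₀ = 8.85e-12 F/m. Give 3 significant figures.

6.80e-5 N

One atomic unit of force: F_au = E_h/a₀ = m_e²e⁶/((4πε₀)³ℏ⁴) = 8.33e-8 N.
817 × 8.33e-8 N = 6.80e-5 N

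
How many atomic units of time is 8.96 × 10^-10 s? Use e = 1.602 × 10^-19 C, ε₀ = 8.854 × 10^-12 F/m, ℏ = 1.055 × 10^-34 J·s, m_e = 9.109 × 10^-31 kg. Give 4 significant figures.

atomic unit of time: τ_au = (4πε₀)²ℏ³/(m_e e⁴) = 2.423 × 10^-17 s.
8.96 × 10^-10 / 2.423 × 10^-17 = 3.698 × 10^7

3.698 × 10^7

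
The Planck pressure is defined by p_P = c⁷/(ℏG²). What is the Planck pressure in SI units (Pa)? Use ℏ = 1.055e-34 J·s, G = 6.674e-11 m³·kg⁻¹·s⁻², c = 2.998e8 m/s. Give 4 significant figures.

4.632e113 Pa

p_P = c⁷/(ℏG²)
  = 2.177e59 / 4.699e-55
  = 4.632e113 Pa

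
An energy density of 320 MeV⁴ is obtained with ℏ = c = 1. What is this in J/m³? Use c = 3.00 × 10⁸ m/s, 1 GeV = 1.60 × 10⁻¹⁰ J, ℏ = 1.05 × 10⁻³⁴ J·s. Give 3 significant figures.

6.71 × 10²⁷ J/m³

[E]/[L]³ = [E]⁴/(ℏc)³; restore (ℏc)⁻³.
1 GeV⁴ → 1/(ℏc)³ × (1 GeV in J)⁴ = 2.10 × 10³⁷ J/m³.
Convert the energy scale: 320 MeV⁴ = 3.20 × 10⁻¹⁰ GeV⁴.
Result: 3.20 × 10⁻¹⁰ × 2.10 × 10³⁷ = 6.71 × 10²⁷ J/m³.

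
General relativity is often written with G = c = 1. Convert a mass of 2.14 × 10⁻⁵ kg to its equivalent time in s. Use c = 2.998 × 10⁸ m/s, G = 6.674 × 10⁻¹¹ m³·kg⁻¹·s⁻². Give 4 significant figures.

5.300 × 10⁻⁴¹ s

Mass → time via G/c³.
2.14 × 10⁻⁵ kg × (G/c³) = 5.300 × 10⁻⁴¹ s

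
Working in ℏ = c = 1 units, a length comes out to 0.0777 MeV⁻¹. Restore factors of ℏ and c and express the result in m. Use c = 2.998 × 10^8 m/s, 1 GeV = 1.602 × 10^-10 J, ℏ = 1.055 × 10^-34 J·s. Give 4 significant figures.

A length is [E]⁻¹ in ℏ=c=1; restore one factor of ℏc.
1 GeV⁻¹ → ℏc × (1 GeV in J)⁻¹ = 1.974 × 10^-16 m.
Convert the energy scale: 0.0777 MeV⁻¹ = 77.7 GeV⁻¹.
Result: 77.7 × 1.974 × 10^-16 = 1.534 × 10^-14 m.

1.534 × 10^-14 m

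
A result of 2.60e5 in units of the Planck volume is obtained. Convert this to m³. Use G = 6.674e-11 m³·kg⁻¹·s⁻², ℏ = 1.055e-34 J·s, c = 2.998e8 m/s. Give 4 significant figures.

One Planck volume: V_P = (ℏG/c³)^(3/2) = 4.224e-105 m³.
2.60e5 × 4.224e-105 m³ = 1.098e-99 m³

1.098e-99 m³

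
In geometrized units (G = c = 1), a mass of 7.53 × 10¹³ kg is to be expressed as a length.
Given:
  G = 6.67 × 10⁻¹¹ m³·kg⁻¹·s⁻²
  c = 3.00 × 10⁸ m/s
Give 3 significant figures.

5.58 × 10⁻¹⁴ m

In G = c = 1 units mass has dimensions of length; the conversion factor is G/c².
7.53 × 10¹³ kg × (G/c²) = 5.58 × 10⁻¹⁴ m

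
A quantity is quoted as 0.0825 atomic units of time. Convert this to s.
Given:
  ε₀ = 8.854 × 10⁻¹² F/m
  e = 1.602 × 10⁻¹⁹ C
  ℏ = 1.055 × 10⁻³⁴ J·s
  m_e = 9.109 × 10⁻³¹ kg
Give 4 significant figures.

1.999 × 10⁻¹⁸ s

One atomic unit of time: τ_au = (4πε₀)²ℏ³/(m_e e⁴) = 2.423 × 10⁻¹⁷ s.
0.0825 × 2.423 × 10⁻¹⁷ s = 1.999 × 10⁻¹⁸ s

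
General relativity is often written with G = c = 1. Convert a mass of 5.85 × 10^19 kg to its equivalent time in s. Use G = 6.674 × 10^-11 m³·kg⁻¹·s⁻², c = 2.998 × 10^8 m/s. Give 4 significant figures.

Mass → time via G/c³.
5.85 × 10^19 kg × (G/c³) = 1.449 × 10^-16 s

1.449 × 10^-16 s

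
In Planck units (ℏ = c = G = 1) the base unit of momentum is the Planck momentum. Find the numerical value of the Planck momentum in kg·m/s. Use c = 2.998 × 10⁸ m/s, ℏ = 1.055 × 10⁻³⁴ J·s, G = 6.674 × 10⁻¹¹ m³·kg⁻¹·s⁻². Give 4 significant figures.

p_P = √(ℏc³/G)
  = √(42.60)
  = 6.527 kg·m/s

6.527 kg·m/s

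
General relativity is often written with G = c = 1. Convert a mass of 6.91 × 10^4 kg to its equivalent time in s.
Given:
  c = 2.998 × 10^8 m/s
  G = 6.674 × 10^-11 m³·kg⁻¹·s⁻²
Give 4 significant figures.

1.711 × 10^-31 s

Mass → time via G/c³.
6.91 × 10^4 kg × (G/c³) = 1.711 × 10^-31 s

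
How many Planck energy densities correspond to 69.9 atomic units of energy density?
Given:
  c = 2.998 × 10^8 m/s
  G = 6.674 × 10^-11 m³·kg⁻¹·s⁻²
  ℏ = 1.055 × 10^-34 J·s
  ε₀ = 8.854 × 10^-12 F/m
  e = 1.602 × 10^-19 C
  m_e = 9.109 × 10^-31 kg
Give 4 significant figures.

4.420 × 10^-99

atomic unit of energy density: u_au = E_h/a₀³ = m_e⁴e¹⁰/((4πε₀)⁵ℏ⁸) = 2.929 × 10^13 J/m³
Planck energy density: u_P = c⁷/(ℏG²) = 4.632 × 10^113 J/m³
69.9 × 2.929 × 10^13 / 4.632 × 10^113 = 4.420 × 10^-99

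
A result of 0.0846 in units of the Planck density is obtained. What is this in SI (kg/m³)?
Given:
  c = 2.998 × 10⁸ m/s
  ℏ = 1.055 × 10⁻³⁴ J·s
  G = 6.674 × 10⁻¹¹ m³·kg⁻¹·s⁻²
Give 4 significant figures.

4.360 × 10⁹⁵ kg/m³

One Planck density: ρ_P = c⁵/(ℏG²) = 5.154 × 10⁹⁶ kg/m³.
0.0846 × 5.154 × 10⁹⁶ kg/m³ = 4.360 × 10⁹⁵ kg/m³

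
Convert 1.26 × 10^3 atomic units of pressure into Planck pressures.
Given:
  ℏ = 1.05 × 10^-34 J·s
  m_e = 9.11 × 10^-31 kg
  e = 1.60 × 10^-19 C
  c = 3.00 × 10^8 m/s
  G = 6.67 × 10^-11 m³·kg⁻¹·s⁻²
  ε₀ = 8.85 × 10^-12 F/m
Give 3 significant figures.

8.11 × 10^-98

atomic unit of pressure: P_au = E_h/a₀³ = m_e⁴e¹⁰/((4πε₀)⁵ℏ⁸) = 3.01 × 10^13 Pa
Planck pressure: p_P = c⁷/(ℏG²) = 4.68 × 10^113 Pa
1.26 × 10^3 × 3.01 × 10^13 / 4.68 × 10^113 = 8.11 × 10^-98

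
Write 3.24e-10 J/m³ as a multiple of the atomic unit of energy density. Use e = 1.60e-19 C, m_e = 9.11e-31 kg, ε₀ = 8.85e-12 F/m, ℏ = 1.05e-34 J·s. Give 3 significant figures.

atomic unit of energy density: u_au = E_h/a₀³ = m_e⁴e¹⁰/((4πε₀)⁵ℏ⁸) = 3.01e13 J/m³.
3.24e-10 / 3.01e13 = 1.08e-23

1.08e-23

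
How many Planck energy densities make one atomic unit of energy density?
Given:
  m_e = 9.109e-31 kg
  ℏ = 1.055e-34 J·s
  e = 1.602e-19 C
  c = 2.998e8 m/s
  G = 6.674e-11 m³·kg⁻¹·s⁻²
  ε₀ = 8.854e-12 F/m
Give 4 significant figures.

6.323e-101

atomic unit of energy density: u_au = E_h/a₀³ = m_e⁴e¹⁰/((4πε₀)⁵ℏ⁸) = 2.929e13 J/m³
Planck energy density: u_P = c⁷/(ℏG²) = 4.632e113 J/m³
ratio = 2.929e13 / 4.632e113 = 6.323e-101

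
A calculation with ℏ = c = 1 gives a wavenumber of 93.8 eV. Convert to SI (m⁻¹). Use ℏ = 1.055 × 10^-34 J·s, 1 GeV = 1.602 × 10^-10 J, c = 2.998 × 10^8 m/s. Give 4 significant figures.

Inverse length is [E]/(ℏc).
1 GeV → 1/(ℏc) × (1 GeV in J) = 5.065 × 10^15 m⁻¹.
Convert the energy scale: 93.8 eV = 9.38 × 10^-8 GeV.
Result: 9.38 × 10^-8 × 5.065 × 10^15 = 4.751 × 10^8 m⁻¹.

4.751 × 10^8 m⁻¹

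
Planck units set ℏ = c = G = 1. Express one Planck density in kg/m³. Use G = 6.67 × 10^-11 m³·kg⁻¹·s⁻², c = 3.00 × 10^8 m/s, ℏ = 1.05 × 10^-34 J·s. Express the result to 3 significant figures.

5.20 × 10^96 kg/m³

Dimensional analysis gives ρ_P = c⁵/(ℏG²).
  = 2.43 × 10^42 / 4.67 × 10^-55
  = 5.20 × 10^96 kg/m³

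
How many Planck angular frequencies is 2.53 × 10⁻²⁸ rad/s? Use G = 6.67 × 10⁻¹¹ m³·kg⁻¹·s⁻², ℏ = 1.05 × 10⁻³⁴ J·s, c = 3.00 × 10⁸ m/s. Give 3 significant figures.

1.36 × 10⁻⁷¹

Planck angular frequency: ω_P = √(c⁵/(ℏG)) = 1.86 × 10⁴³ rad/s.
2.53 × 10⁻²⁸ / 1.86 × 10⁴³ = 1.36 × 10⁻⁷¹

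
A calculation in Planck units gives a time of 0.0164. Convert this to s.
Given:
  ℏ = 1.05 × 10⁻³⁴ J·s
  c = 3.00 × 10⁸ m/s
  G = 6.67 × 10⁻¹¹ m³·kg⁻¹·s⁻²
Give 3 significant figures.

8.80 × 10⁻⁴⁶ s

One Planck time: t_P = √(ℏG/c⁵) = 5.37 × 10⁻⁴⁴ s.
0.0164 × 5.37 × 10⁻⁴⁴ s = 8.80 × 10⁻⁴⁶ s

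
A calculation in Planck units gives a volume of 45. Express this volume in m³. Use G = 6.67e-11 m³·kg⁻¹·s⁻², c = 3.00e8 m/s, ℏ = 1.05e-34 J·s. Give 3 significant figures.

One Planck volume: V_P = (ℏG/c³)^(3/2) = 4.18e-105 m³.
45 × 4.18e-105 m³ = 1.88e-103 m³

1.88e-103 m³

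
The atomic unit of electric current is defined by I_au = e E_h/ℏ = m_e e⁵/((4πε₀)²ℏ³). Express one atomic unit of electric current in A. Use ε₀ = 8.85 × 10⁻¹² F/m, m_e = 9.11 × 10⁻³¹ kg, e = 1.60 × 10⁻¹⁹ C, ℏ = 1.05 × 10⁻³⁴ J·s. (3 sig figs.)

I_au = e E_h/ℏ = m_e e⁵/((4πε₀)²ℏ³)
E_h = 4.38 × 10⁻¹⁸ J
e·E_h/ℏ = 6.67 × 10⁻³ A

6.67 × 10⁻³ A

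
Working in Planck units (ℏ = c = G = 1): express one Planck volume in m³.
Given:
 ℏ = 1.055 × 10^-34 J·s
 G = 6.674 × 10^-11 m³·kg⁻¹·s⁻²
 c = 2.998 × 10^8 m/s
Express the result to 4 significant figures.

The unique combination of the constants set to 1 with dimensions of volume is V_P = (ℏG/c³)^(3/2).
  = √(1.784 × 10^-209)
  = 4.224 × 10^-105 m³

4.224 × 10^-105 m³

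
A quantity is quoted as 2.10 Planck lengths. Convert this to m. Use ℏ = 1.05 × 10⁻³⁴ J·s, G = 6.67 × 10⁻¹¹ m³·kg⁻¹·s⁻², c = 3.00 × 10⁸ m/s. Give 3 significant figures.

One Planck length: ℓ_P = √(ℏG/c³) = 1.61 × 10⁻³⁵ m.
2.10 × 1.61 × 10⁻³⁵ m = 3.38 × 10⁻³⁵ m

3.38 × 10⁻³⁵ m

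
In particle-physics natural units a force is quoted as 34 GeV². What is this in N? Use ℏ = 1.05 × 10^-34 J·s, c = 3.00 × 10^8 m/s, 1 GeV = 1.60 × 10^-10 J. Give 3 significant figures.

Force is [E]/[L] = [E]²/(ℏc); restore (ℏc)⁻¹.
1 GeV² → 1/(ℏc) × (1 GeV in J)² = 8.13 × 10^5 N.
Result: 34 × 8.13 × 10^5 = 2.76 × 10^7 N.

2.76 × 10^7 N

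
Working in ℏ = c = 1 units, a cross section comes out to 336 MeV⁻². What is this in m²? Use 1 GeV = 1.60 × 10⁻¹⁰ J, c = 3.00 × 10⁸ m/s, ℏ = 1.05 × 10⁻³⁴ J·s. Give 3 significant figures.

Area is [L]² = [E]⁻²·(ℏc)²; restore (ℏc)².
1 GeV⁻² → (ℏc)² × (1 GeV in J)⁻² = 3.88 × 10⁻³² m².
Convert the energy scale: 336 MeV⁻² = 3.36 × 10⁸ GeV⁻².
Result: 3.36 × 10⁸ × 3.88 × 10⁻³² = 1.30 × 10⁻²³ m².

1.30 × 10⁻²³ m²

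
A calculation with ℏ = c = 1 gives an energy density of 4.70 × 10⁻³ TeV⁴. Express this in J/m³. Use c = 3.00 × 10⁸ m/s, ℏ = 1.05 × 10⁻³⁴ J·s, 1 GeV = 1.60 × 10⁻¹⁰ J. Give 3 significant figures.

9.85 × 10⁴⁶ J/m³

[E]/[L]³ = [E]⁴/(ℏc)³; restore (ℏc)⁻³.
1 GeV⁴ → 1/(ℏc)³ × (1 GeV in J)⁴ = 2.10 × 10³⁷ J/m³.
Convert the energy scale: 4.70 × 10⁻³ TeV⁴ = 4.70 × 10⁹ GeV⁴.
Result: 4.70 × 10⁹ × 2.10 × 10³⁷ = 9.85 × 10⁴⁶ J/m³.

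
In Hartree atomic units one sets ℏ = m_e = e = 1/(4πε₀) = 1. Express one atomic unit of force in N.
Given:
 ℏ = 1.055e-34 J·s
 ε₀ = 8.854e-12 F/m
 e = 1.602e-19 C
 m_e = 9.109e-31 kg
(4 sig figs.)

F_au = E_h/a₀ = m_e²e⁶/((4πε₀)³ℏ⁴)
E_h = 4.354e-18 J
a₀ = 5.297e-11 m
E_h/a₀ = 8.220e-8 N

8.220e-8 N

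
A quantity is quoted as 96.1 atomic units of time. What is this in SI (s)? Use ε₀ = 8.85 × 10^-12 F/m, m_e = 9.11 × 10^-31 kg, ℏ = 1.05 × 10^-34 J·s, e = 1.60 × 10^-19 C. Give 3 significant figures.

One atomic unit of time: τ_au = (4πε₀)²ℏ³/(m_e e⁴) = 2.40 × 10^-17 s.
96.1 × 2.40 × 10^-17 s = 2.30 × 10^-15 s

2.30 × 10^-15 s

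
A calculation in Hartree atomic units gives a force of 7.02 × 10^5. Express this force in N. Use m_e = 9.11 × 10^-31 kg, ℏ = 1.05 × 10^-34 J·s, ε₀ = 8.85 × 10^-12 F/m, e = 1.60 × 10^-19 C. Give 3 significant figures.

One atomic unit of force: F_au = E_h/a₀ = m_e²e⁶/((4πε₀)³ℏ⁴) = 8.33 × 10^-8 N.
7.02 × 10^5 × 8.33 × 10^-8 N = 0.0585 N

0.0585 N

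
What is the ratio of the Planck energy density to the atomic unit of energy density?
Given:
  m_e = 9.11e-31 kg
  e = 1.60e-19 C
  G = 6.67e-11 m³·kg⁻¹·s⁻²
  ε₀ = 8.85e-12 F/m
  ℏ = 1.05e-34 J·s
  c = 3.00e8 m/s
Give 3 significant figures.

Planck energy density: u_P = c⁷/(ℏG²) = 4.68e113 J/m³
atomic unit of energy density: u_au = E_h/a₀³ = m_e⁴e¹⁰/((4πε₀)⁵ℏ⁸) = 3.01e13 J/m³
ratio = 4.68e113 / 3.01e13 = 1.55e100

1.55e100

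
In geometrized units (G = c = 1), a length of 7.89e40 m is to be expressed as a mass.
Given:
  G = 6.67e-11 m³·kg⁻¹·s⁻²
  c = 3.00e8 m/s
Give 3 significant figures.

1.06e68 kg

Length → mass via c²/G.
7.89e40 m × (c²/G) = 1.06e68 kg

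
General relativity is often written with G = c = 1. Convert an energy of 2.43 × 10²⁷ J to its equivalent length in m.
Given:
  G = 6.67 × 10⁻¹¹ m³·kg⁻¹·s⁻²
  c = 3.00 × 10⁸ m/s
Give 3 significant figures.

2.00 × 10⁻¹⁷ m

Energy → length via G/c⁴.
2.43 × 10²⁷ J × (G/c⁴) = 2.00 × 10⁻¹⁷ m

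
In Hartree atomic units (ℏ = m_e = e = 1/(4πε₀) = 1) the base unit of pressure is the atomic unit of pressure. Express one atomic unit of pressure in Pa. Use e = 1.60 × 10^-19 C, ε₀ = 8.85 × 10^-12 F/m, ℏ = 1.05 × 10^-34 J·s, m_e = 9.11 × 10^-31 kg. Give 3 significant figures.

P_au = E_h/a₀³ = m_e⁴e¹⁰/((4πε₀)⁵ℏ⁸)
E_h = 4.38 × 10^-18 J
a₀ = 5.26 × 10^-11 m
E_h/a₀³ = 3.01 × 10^13 Pa

3.01 × 10^13 Pa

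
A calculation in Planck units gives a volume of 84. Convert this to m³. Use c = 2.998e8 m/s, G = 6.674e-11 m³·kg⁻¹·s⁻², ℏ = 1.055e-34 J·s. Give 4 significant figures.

One Planck volume: V_P = (ℏG/c³)^(3/2) = 4.224e-105 m³.
84 × 4.224e-105 m³ = 3.548e-103 m³

3.548e-103 m³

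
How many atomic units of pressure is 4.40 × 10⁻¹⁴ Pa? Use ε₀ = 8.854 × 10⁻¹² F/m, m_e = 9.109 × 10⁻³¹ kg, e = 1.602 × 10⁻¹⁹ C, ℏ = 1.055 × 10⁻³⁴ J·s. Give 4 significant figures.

atomic unit of pressure: P_au = E_h/a₀³ = m_e⁴e¹⁰/((4πε₀)⁵ℏ⁸) = 2.929 × 10¹³ Pa.
4.40 × 10⁻¹⁴ / 2.929 × 10¹³ = 1.502 × 10⁻²⁷

1.502 × 10⁻²⁷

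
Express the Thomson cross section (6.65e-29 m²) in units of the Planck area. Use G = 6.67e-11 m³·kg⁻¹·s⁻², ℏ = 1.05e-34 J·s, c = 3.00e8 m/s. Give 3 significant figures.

2.56e41

Planck area: A_P = ℏG/c³ = 2.59e-70 m².
6.65e-29 / 2.59e-70 = 2.56e41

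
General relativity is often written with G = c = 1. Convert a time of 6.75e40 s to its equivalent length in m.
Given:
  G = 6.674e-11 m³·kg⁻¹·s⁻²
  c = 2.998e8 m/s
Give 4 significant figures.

2.024e49 m

Time → length via c.
6.75e40 s × (c) = 2.024e49 m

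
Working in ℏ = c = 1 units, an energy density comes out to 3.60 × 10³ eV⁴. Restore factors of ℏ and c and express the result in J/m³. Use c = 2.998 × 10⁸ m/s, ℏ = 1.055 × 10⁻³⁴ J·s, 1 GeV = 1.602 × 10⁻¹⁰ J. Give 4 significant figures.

[E]/[L]³ = [E]⁴/(ℏc)³; restore (ℏc)⁻³.
1 GeV⁴ → 1/(ℏc)³ × (1 GeV in J)⁴ = 2.082 × 10³⁷ J/m³.
Convert the energy scale: 3.60 × 10³ eV⁴ = 3.60 × 10⁻³³ GeV⁴.
Result: 3.60 × 10⁻³³ × 2.082 × 10³⁷ = 7.494 × 10⁴ J/m³.

7.494 × 10⁴ J/m³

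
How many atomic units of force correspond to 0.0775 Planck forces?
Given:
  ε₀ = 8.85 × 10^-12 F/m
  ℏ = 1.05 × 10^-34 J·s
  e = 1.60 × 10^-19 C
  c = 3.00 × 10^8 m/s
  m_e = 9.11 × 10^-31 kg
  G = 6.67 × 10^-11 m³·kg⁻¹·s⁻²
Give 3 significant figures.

Planck force: F_P = c⁴/G = 1.21 × 10^44 N
atomic unit of force: F_au = E_h/a₀ = m_e²e⁶/((4πε₀)³ℏ⁴) = 8.33 × 10^-8 N
0.0775 × 1.21 × 10^44 / 8.33 × 10^-8 = 1.13 × 10^50

1.13 × 10^50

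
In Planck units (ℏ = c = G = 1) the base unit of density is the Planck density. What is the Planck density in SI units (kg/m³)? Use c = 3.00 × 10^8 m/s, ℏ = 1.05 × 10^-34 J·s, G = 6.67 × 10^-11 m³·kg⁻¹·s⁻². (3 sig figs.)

ρ_P = c⁵/(ℏG²)
  = 2.43 × 10^42 / 4.67 × 10^-55
  = 5.20 × 10^96 kg/m³

5.20 × 10^96 kg/m³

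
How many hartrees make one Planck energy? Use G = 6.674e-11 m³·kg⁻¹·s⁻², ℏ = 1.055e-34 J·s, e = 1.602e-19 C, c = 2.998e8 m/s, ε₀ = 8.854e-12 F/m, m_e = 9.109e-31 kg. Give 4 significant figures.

Planck energy: E_P = √(ℏc⁵/G) = 1.957e9 J
hartree: E_h = m_e e⁴/(4πε₀ℏ)² = 4.354e-18 J
ratio = 1.957e9 / 4.354e-18 = 4.494e26

4.494e26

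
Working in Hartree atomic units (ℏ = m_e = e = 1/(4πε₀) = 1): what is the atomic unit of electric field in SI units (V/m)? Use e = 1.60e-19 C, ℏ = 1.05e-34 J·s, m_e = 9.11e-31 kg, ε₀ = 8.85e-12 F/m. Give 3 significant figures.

5.20e11 V/m

From ℏ = m_e = e = 1/(4πε₀) = 1 the electric field scale is E_au = E_h/(e a₀) = m_e²e⁵/((4πε₀)³ℏ⁴).
E_h = 4.38e-18 J
a₀ = 5.26e-11 m
E_h/(e·a₀) = 5.20e11 V/m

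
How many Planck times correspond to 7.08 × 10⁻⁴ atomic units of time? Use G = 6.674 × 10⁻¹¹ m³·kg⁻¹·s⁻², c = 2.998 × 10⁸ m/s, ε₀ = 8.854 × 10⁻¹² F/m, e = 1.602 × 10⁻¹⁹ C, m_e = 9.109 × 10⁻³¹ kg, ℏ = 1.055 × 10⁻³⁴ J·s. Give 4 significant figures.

atomic unit of time: τ_au = (4πε₀)²ℏ³/(m_e e⁴) = 2.423 × 10⁻¹⁷ s
Planck time: t_P = √(ℏG/c⁵) = 5.392 × 10⁻⁴⁴ s
7.08 × 10⁻⁴ × 2.423 × 10⁻¹⁷ / 5.392 × 10⁻⁴⁴ = 3.181 × 10²³

3.181 × 10²³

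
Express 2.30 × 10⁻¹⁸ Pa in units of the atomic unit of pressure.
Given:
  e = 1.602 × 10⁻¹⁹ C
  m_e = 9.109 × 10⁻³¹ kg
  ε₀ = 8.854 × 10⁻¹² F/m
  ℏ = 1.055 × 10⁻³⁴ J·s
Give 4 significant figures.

7.852 × 10⁻³²

atomic unit of pressure: P_au = E_h/a₀³ = m_e⁴e¹⁰/((4πε₀)⁵ℏ⁸) = 2.929 × 10¹³ Pa.
2.30 × 10⁻¹⁸ / 2.929 × 10¹³ = 7.852 × 10⁻³²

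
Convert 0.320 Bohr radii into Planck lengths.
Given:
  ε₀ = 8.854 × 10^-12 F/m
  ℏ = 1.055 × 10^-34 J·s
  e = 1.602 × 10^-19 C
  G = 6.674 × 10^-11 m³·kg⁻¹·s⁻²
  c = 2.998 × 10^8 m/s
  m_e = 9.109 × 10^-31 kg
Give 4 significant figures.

Bohr radius: a₀ = 4πε₀ℏ²/(m_e e²) = 5.297 × 10^-11 m
Planck length: ℓ_P = √(ℏG/c³) = 1.616 × 10^-35 m
0.320 × 5.297 × 10^-11 / 1.616 × 10^-35 = 1.049 × 10^24

1.049 × 10^24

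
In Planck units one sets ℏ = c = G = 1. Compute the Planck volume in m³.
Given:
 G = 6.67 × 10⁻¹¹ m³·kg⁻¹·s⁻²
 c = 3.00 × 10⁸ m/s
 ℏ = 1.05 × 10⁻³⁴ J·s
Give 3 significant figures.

4.18 × 10⁻¹⁰⁵ m³

V_P = (ℏG/c³)^(3/2)
  = √(1.75 × 10⁻²⁰⁹)
  = 4.18 × 10⁻¹⁰⁵ m³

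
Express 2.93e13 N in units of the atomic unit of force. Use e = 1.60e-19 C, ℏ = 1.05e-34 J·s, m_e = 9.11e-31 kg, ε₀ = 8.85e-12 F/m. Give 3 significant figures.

atomic unit of force: F_au = E_h/a₀ = m_e²e⁶/((4πε₀)³ℏ⁴) = 8.33e-8 N.
2.93e13 / 8.33e-8 = 3.52e20

3.52e20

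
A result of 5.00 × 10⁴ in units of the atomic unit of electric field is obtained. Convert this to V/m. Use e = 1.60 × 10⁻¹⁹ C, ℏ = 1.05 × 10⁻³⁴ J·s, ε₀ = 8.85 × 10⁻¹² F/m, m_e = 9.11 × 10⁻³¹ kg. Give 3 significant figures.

2.60 × 10¹⁶ V/m

One atomic unit of electric field: E_au = E_h/(e a₀) = m_e²e⁵/((4πε₀)³ℏ⁴) = 5.20 × 10¹¹ V/m.
5.00 × 10⁴ × 5.20 × 10¹¹ V/m = 2.60 × 10¹⁶ V/m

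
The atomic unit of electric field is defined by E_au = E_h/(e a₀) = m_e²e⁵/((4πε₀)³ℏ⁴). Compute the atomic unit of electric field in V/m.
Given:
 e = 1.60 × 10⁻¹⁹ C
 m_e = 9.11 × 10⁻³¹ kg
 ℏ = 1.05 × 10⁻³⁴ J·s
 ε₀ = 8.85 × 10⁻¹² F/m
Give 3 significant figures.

E_au = E_h/(e a₀) = m_e²e⁵/((4πε₀)³ℏ⁴)
E_h = 4.38 × 10⁻¹⁸ J
a₀ = 5.26 × 10⁻¹¹ m
E_h/(e·a₀) = 5.20 × 10¹¹ V/m

5.20 × 10¹¹ V/m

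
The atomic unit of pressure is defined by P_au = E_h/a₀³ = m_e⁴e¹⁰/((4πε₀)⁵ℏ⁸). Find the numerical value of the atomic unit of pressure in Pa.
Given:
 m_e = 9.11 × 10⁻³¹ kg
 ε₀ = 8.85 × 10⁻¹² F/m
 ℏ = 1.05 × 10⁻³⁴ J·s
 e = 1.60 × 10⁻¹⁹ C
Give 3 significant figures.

3.01 × 10¹³ Pa

P_au = E_h/a₀³ = m_e⁴e¹⁰/((4πε₀)⁵ℏ⁸)
E_h = 4.38 × 10⁻¹⁸ J
a₀ = 5.26 × 10⁻¹¹ m
E_h/a₀³ = 3.01 × 10¹³ Pa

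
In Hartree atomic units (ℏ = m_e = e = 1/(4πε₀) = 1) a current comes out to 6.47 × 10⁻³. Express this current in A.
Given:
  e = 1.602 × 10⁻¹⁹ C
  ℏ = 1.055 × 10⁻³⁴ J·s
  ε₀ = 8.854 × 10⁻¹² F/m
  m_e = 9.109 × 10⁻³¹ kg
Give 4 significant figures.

One atomic unit of electric current: I_au = e E_h/ℏ = m_e e⁵/((4πε₀)²ℏ³) = 6.612 × 10⁻³ A.
6.47 × 10⁻³ × 6.612 × 10⁻³ A = 4.278 × 10⁻⁵ A

4.278 × 10⁻⁵ A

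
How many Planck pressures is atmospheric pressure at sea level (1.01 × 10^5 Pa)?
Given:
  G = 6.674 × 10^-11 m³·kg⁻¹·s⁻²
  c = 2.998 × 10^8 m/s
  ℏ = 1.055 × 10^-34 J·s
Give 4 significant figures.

2.180 × 10^-109

Planck pressure: p_P = c⁷/(ℏG²) = 4.632 × 10^113 Pa.
1.01 × 10^5 / 4.632 × 10^113 = 2.180 × 10^-109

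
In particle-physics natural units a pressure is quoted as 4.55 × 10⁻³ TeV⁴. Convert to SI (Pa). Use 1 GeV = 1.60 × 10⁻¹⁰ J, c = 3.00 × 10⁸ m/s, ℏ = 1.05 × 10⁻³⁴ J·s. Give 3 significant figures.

9.54 × 10⁴⁶ Pa

Pressure is [E]/[L]³ = [E]⁴/(ℏc)³.
1 GeV⁴ → 1/(ℏc)³ × (1 GeV in J)⁴ = 2.10 × 10³⁷ Pa.
Convert the energy scale: 4.55 × 10⁻³ TeV⁴ = 4.55 × 10⁹ GeV⁴.
Result: 4.55 × 10⁹ × 2.10 × 10³⁷ = 9.54 × 10⁴⁶ Pa.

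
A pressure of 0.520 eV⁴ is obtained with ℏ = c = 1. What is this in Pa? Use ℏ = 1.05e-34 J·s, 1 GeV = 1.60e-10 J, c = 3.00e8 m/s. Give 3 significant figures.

Pressure is [E]/[L]³ = [E]⁴/(ℏc)³.
1 GeV⁴ → 1/(ℏc)³ × (1 GeV in J)⁴ = 2.10e37 Pa.
Convert the energy scale: 0.520 eV⁴ = 5.20e-37 GeV⁴.
Result: 5.20e-37 × 2.10e37 = 10.9 Pa.

10.9 Pa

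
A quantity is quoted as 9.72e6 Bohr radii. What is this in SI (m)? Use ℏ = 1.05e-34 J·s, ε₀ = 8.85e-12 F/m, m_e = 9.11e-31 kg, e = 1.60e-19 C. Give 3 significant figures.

One Bohr radius: a₀ = 4πε₀ℏ²/(m_e e²) = 5.26e-11 m.
9.72e6 × 5.26e-11 m = 5.11e-4 m

5.11e-4 m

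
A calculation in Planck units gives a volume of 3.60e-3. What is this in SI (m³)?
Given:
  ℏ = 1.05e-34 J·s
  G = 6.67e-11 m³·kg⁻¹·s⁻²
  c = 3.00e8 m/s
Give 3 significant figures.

One Planck volume: V_P = (ℏG/c³)^(3/2) = 4.18e-105 m³.
3.60e-3 × 4.18e-105 m³ = 1.50e-107 m³

1.50e-107 m³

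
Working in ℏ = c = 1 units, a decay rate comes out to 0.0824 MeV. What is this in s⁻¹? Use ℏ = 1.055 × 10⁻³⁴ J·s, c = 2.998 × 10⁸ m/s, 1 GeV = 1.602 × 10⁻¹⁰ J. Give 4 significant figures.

A rate is [E]/ℏ; divide by ℏ.
1 GeV → 1/ℏ × (1 GeV in J) = 1.518 × 10²⁴ s⁻¹.
Convert the energy scale: 0.0824 MeV = 8.24 × 10⁻⁵ GeV.
Result: 8.24 × 10⁻⁵ × 1.518 × 10²⁴ = 1.251 × 10²⁰ s⁻¹.

1.251 × 10²⁰ s⁻¹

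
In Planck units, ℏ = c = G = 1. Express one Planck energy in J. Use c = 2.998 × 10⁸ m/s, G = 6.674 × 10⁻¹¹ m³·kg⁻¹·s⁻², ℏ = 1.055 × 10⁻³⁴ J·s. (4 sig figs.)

The unique combination of the constants set to 1 with dimensions of energy is E_P = √(ℏc⁵/G).
  = √(3.828 × 10¹⁸)
  = 1.957 × 10⁹ J

1.957 × 10⁹ J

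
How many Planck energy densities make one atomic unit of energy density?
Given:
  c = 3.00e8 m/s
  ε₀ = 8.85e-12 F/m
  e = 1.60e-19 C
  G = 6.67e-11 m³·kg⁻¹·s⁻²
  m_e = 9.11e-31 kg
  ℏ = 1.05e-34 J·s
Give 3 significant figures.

atomic unit of energy density: u_au = E_h/a₀³ = m_e⁴e¹⁰/((4πε₀)⁵ℏ⁸) = 3.01e13 J/m³
Planck energy density: u_P = c⁷/(ℏG²) = 4.68e113 J/m³
ratio = 3.01e13 / 4.68e113 = 6.44e-101

6.44e-101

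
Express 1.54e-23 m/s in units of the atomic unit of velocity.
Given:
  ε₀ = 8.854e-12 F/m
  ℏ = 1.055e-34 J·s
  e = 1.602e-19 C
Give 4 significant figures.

7.044e-30

atomic unit of velocity: v_au = e²/(4πε₀ℏ) = 2.186e6 m/s.
1.54e-23 / 2.186e6 = 7.044e-30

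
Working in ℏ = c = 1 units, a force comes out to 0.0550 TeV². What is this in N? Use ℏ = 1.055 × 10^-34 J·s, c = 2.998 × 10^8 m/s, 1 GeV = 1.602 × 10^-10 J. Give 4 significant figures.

4.463 × 10^10 N

Force is [E]/[L] = [E]²/(ℏc); restore (ℏc)⁻¹.
1 GeV² → 1/(ℏc) × (1 GeV in J)² = 8.114 × 10^5 N.
Convert the energy scale: 0.0550 TeV² = 5.50 × 10^4 GeV².
Result: 5.50 × 10^4 × 8.114 × 10^5 = 4.463 × 10^10 N.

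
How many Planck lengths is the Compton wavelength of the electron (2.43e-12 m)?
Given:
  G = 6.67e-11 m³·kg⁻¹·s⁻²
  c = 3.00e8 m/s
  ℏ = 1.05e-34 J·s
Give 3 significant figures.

1.51e23

Planck length: ℓ_P = √(ℏG/c³) = 1.61e-35 m.
2.43e-12 / 1.61e-35 = 1.51e23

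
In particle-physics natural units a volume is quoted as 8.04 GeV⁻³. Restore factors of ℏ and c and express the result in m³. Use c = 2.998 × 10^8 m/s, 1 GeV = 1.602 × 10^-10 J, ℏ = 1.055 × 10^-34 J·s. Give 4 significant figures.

Volume is [L]³ = [E]⁻³·(ℏc)³.
1 GeV⁻³ → (ℏc)³ × (1 GeV in J)⁻³ = 7.696 × 10^-48 m³.
Result: 8.04 × 7.696 × 10^-48 = 6.188 × 10^-47 m³.

6.188 × 10^-47 m³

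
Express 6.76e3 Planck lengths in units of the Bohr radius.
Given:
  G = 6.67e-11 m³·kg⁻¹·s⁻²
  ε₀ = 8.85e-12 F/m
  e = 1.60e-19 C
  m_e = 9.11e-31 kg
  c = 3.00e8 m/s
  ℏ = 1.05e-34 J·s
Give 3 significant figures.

2.07e-21

Planck length: ℓ_P = √(ℏG/c³) = 1.61e-35 m
Bohr radius: a₀ = 4πε₀ℏ²/(m_e e²) = 5.26e-11 m
6.76e3 × 1.61e-35 / 5.26e-11 = 2.07e-21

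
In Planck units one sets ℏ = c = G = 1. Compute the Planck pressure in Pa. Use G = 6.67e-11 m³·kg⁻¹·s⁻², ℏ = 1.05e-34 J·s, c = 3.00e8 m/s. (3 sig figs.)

4.68e113 Pa

p_P = c⁷/(ℏG²)
  = 2.19e59 / 4.67e-55
  = 4.68e113 Pa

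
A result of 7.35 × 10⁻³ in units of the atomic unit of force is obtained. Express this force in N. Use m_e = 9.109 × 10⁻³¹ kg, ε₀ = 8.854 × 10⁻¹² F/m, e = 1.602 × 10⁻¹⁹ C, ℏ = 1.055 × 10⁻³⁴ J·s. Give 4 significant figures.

One atomic unit of force: F_au = E_h/a₀ = m_e²e⁶/((4πε₀)³ℏ⁴) = 8.220 × 10⁻⁸ N.
7.35 × 10⁻³ × 8.220 × 10⁻⁸ N = 6.042 × 10⁻¹⁰ N

6.042 × 10⁻¹⁰ N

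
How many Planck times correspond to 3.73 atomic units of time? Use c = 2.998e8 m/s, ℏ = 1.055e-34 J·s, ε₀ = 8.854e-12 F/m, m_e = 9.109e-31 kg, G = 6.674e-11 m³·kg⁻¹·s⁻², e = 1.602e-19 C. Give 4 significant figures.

1.676e27

atomic unit of time: τ_au = (4πε₀)²ℏ³/(m_e e⁴) = 2.423e-17 s
Planck time: t_P = √(ℏG/c⁵) = 5.392e-44 s
3.73 × 2.423e-17 / 5.392e-44 = 1.676e27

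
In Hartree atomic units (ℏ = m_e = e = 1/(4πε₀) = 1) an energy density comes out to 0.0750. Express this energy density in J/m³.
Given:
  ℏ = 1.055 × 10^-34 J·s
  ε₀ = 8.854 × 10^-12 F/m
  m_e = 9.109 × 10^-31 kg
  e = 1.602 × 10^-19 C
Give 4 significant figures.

One atomic unit of energy density: u_au = E_h/a₀³ = m_e⁴e¹⁰/((4πε₀)⁵ℏ⁸) = 2.929 × 10^13 J/m³.
0.0750 × 2.929 × 10^13 J/m³ = 2.197 × 10^12 J/m³

2.197 × 10^12 J/m³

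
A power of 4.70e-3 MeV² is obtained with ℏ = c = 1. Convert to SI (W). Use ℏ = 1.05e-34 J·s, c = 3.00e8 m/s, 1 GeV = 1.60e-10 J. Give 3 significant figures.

1.15e6 W

Power is [E]/[T] = [E]²/ℏ.
1 GeV² → 1/ℏ × (1 GeV in J)² = 2.44e14 W.
Convert the energy scale: 4.70e-3 MeV² = 4.70e-9 GeV².
Result: 4.70e-9 × 2.44e14 = 1.15e6 W.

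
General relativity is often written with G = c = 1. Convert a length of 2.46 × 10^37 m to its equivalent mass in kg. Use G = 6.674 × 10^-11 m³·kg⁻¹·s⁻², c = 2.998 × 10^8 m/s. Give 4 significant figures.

3.313 × 10^64 kg

Length → mass via c²/G.
2.46 × 10^37 m × (c²/G) = 3.313 × 10^64 kg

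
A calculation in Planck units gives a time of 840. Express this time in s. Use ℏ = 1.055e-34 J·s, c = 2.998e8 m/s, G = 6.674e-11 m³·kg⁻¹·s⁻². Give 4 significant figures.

4.529e-41 s

One Planck time: t_P = √(ℏG/c⁵) = 5.392e-44 s.
840 × 5.392e-44 s = 4.529e-41 s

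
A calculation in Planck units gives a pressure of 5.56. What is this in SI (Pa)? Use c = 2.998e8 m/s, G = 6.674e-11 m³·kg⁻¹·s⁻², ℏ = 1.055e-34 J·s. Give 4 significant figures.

2.576e114 Pa

One Planck pressure: p_P = c⁷/(ℏG²) = 4.632e113 Pa.
5.56 × 4.632e113 Pa = 2.576e114 Pa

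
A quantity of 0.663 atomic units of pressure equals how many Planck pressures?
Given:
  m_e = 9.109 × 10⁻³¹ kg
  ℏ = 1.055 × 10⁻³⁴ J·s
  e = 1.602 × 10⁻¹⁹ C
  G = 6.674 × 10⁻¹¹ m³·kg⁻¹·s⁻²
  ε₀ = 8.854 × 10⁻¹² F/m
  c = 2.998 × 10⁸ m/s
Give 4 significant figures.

atomic unit of pressure: P_au = E_h/a₀³ = m_e⁴e¹⁰/((4πε₀)⁵ℏ⁸) = 2.929 × 10¹³ Pa
Planck pressure: p_P = c⁷/(ℏG²) = 4.632 × 10¹¹³ Pa
0.663 × 2.929 × 10¹³ / 4.632 × 10¹¹³ = 4.192 × 10⁻¹⁰¹

4.192 × 10⁻¹⁰¹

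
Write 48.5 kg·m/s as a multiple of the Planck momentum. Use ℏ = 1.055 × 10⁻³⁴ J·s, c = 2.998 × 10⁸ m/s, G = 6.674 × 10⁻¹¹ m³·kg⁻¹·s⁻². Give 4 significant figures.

7.431

Planck momentum: p_P = √(ℏc³/G) = 6.527 kg·m/s.
48.5 / 6.527 = 7.431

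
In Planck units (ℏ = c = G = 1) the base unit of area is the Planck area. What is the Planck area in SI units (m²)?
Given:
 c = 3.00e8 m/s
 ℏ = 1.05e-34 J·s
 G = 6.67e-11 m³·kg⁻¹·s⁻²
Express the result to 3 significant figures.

2.59e-70 m²

A_P = ℏG/c³
  = 7.00e-45 / 2.70e25
  = 2.59e-70 m²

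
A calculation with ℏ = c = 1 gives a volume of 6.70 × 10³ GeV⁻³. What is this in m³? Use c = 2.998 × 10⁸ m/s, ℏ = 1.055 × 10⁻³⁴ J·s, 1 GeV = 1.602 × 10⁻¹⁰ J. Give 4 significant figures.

Volume is [L]³ = [E]⁻³·(ℏc)³.
1 GeV⁻³ → (ℏc)³ × (1 GeV in J)⁻³ = 7.696 × 10⁻⁴⁸ m³.
Result: 6.70 × 10³ × 7.696 × 10⁻⁴⁸ = 5.156 × 10⁻⁴⁴ m³.

5.156 × 10⁻⁴⁴ m³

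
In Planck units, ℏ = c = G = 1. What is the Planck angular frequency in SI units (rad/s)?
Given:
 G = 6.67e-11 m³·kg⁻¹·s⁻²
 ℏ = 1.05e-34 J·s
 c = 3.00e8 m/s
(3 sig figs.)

1.86e43 rad/s

From ℏ = c = G = 1 the angular frequency scale is ω_P = √(c⁵/(ℏG)).
  = √(3.47e86)
  = 1.86e43 rad/s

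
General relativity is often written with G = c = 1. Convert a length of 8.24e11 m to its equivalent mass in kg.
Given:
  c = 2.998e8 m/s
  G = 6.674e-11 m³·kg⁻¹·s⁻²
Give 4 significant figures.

1.110e39 kg

Length → mass via c²/G.
8.24e11 m × (c²/G) = 1.110e39 kg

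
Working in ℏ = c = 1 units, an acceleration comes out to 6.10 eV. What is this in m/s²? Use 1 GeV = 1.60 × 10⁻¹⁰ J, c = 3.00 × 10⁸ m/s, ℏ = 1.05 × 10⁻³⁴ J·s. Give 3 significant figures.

Acceleration is [L]/[T]² = c·[E]/ℏ.
1 GeV → c/ℏ × (1 GeV in J) = 4.57 × 10³² m/s².
Convert the energy scale: 6.10 eV = 6.10 × 10⁻⁹ GeV.
Result: 6.10 × 10⁻⁹ × 4.57 × 10³² = 2.79 × 10²⁴ m/s².

2.79 × 10²⁴ m/s²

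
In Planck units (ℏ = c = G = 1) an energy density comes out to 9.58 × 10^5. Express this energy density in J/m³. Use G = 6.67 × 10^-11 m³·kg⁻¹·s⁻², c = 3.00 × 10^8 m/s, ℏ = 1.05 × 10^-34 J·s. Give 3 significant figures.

One Planck energy density: u_P = c⁷/(ℏG²) = 4.68 × 10^113 J/m³.
9.58 × 10^5 × 4.68 × 10^113 J/m³ = 4.49 × 10^119 J/m³

4.49 × 10^119 J/m³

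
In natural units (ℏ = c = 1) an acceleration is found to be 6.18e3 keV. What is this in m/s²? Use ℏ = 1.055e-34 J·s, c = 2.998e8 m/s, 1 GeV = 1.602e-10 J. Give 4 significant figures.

2.813e30 m/s²

Acceleration is [L]/[T]² = c·[E]/ℏ.
1 GeV → c/ℏ × (1 GeV in J) = 4.552e32 m/s².
Convert the energy scale: 6.18e3 keV = 6.18e-3 GeV.
Result: 6.18e-3 × 4.552e32 = 2.813e30 m/s².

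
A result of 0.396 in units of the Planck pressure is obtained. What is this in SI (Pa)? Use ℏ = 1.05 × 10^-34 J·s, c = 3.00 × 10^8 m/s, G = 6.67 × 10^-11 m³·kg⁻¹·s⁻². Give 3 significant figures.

1.85 × 10^113 Pa

One Planck pressure: p_P = c⁷/(ℏG²) = 4.68 × 10^113 Pa.
0.396 × 4.68 × 10^113 Pa = 1.85 × 10^113 Pa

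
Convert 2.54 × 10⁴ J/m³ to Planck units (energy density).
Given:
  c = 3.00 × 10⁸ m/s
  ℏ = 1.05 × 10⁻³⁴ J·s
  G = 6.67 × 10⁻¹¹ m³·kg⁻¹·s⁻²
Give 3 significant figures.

5.43 × 10⁻¹¹⁰

Planck energy density: u_P = c⁷/(ℏG²) = 4.68 × 10¹¹³ J/m³.
2.54 × 10⁴ / 4.68 × 10¹¹³ = 5.43 × 10⁻¹¹⁰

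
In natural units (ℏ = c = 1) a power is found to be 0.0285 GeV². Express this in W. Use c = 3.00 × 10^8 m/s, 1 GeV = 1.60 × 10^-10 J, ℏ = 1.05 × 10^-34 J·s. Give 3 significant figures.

Power is [E]/[T] = [E]²/ℏ.
1 GeV² → 1/ℏ × (1 GeV in J)² = 2.44 × 10^14 W.
Result: 0.0285 × 2.44 × 10^14 = 6.95 × 10^12 W.

6.95 × 10^12 W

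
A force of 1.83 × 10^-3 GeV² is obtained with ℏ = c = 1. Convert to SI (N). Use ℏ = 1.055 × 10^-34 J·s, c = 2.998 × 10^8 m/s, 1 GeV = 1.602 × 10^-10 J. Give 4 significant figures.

1.485 × 10^3 N

Force is [E]/[L] = [E]²/(ℏc); restore (ℏc)⁻¹.
1 GeV² → 1/(ℏc) × (1 GeV in J)² = 8.114 × 10^5 N.
Result: 1.83 × 10^-3 × 8.114 × 10^5 = 1.485 × 10^3 N.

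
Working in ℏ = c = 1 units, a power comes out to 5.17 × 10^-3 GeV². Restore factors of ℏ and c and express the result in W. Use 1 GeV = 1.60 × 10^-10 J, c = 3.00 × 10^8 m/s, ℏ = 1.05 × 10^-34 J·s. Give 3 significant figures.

1.26 × 10^12 W

Power is [E]/[T] = [E]²/ℏ.
1 GeV² → 1/ℏ × (1 GeV in J)² = 2.44 × 10^14 W.
Result: 5.17 × 10^-3 × 2.44 × 10^14 = 1.26 × 10^12 W.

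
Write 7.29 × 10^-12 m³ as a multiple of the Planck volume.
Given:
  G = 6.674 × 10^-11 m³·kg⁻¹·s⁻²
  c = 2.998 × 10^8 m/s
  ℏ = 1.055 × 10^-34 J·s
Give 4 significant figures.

1.726 × 10^93

Planck volume: V_P = (ℏG/c³)^(3/2) = 4.224 × 10^-105 m³.
7.29 × 10^-12 / 4.224 × 10^-105 = 1.726 × 10^93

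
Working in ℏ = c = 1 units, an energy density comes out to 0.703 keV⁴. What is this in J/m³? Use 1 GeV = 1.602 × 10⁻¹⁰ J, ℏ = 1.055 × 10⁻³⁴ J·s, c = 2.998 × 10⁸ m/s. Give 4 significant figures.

[E]/[L]³ = [E]⁴/(ℏc)³; restore (ℏc)⁻³.
1 GeV⁴ → 1/(ℏc)³ × (1 GeV in J)⁴ = 2.082 × 10³⁷ J/m³.
Convert the energy scale: 0.703 keV⁴ = 7.03 × 10⁻²⁵ GeV⁴.
Result: 7.03 × 10⁻²⁵ × 2.082 × 10³⁷ = 1.463 × 10¹³ J/m³.

1.463 × 10¹³ J/m³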